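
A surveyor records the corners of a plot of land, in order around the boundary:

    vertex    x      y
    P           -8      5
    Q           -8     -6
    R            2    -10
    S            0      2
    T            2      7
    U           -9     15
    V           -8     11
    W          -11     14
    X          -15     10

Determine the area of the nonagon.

Cross-terms: 88, 92, 4, -4, 93, 21, 9, 100, 5  ⇒  Σ = 408
Area = |Σ|/2 = 204.

204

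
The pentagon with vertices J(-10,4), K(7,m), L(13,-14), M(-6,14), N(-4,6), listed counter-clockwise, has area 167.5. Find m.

-13

Write out the shoelace sum; only the two edges meeting at K involve m:
2·Area = [((-10)·m − 7·4) + (7·(-14) − 13·m)] + 162
       = -23·m + 36 = 335
⇒ m = -13.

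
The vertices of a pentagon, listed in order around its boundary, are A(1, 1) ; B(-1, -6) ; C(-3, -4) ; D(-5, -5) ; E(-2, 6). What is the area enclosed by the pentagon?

36

Σ = (-5) + (-14) + (-5) + (-40) + (-8) = -72
Area = |Σ|/2 = 36.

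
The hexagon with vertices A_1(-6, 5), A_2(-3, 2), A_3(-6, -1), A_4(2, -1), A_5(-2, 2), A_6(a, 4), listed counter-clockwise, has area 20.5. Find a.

-1

The doubled signed area Σ (x_i y_{i+1} − x_{i+1} y_i) is linear in a.
With a=0 it equals 44; the coefficient of a is 3 (from the two edges through A_6).
So 3·a + 44 = 2·20.5 = 41 ⇒ a = -1.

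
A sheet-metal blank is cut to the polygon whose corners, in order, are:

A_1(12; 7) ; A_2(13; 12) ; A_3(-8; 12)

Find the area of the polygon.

52.5

Apply the shoelace formula: 2A = Σ (x_i·y_{i+1} − x_{i+1}·y_i), indices taken mod 3.
Cross-terms: 53, 252, -200  ⇒  Σ = 105
Area = |Σ|/2 = 52.5.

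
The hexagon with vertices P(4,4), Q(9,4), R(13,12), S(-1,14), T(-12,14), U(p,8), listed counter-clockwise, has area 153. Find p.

-5

Write out the shoelace sum; only the two edges meeting at U involve p:
2·Area = [((-12)·8 − p·14) + (p·4 − 4·8)] + 384
       = -10·p + 256 = 306
⇒ p = -5.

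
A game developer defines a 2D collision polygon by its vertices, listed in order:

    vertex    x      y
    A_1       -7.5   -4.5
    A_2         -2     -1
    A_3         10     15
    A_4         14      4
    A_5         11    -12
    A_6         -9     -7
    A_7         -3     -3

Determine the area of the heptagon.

Apply Gauss's area formula: 2A = Σ (x_i·y_{i+1} − x_{i+1}·y_i), indices taken mod 7.
Cross-terms: -1.5, -20, -170, -212, -185, 6, -9  ⇒  Σ = -591.5
Area = |Σ|/2 = 295.75.

295.75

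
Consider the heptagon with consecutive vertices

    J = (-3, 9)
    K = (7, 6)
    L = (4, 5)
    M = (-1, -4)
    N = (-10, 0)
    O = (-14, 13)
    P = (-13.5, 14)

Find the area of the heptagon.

175.5

J→K: (-3)(6) − (7)(9) = -81
K→L: (7)(5) − (4)(6) = 11
L→M: (4)(-4) − (-1)(5) = -11
M→N: (-1)(0) − (-10)(-4) = -40
N→O: (-10)(13) − (-14)(0) = -130
O→P: (-14)(14) − (-13.5)(13) = -20.5
P→J: (-13.5)(9) − (-3)(14) = -79.5
Σ = -351
Area = |Σ|/2 = 175.5.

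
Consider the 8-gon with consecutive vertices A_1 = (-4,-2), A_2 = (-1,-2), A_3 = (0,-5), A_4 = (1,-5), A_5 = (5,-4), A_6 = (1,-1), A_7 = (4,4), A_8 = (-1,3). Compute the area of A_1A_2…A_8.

Σ = (6) + (5) + (5) + (21) + (-1) + (8) + (16) + (14) = 74
Area = |Σ|/2 = 37.

37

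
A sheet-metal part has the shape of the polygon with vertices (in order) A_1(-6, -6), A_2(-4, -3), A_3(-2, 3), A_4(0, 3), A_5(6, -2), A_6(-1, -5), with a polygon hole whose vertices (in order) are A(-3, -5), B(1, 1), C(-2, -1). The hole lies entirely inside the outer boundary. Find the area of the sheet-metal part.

Outer boundary:
Σ = (-6) + (-18) + (-6) + (-18) + (-32) + (-24) = -104
Area = |Σ|/2 = 52.
Hole:
Σ = (2) + (1) + (7) = 10
Area = |Σ|/2 = 5.
Net area = 52 − 5 = 47.

47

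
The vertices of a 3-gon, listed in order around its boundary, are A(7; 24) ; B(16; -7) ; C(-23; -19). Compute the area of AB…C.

Cross-terms: -433, -465, -419  ⇒  Σ = -1317
Area = |Σ|/2 = 658.5.

658.5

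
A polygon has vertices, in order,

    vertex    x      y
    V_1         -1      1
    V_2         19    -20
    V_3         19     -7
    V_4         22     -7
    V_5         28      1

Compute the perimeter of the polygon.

|V_1V_2| = √((20)² + (-21)²) = √841 = 29
|V_2V_3| = √((0)² + (13)²) = √169 = 13
|V_3V_4| = √((3)² + (0)²) = √9 = 3
|V_4V_5| = √((6)² + (8)²) = √100 = 10
|V_5V_1| = √((-29)² + (0)²) = √841 = 29
Perimeter = 29 + 13 + 3 + 10 + 29 = 84.

84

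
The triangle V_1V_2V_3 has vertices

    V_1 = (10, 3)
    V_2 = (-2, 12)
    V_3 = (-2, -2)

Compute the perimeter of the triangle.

|V_1V_2| = √((-12)² + (9)²) = √225 = 15
|V_2V_3| = √((0)² + (-14)²) = √196 = 14
|V_3V_1| = √((12)² + (5)²) = √169 = 13
Perimeter = 15 + 14 + 13 = 42.

42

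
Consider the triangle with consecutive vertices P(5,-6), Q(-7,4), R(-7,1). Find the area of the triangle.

Apply Gauss's area formula: 2A = Σ (x_i·y_{i+1} − x_{i+1}·y_i), indices taken mod 3.
P→Q: (5)(4) − (-7)(-6) = -22
Q→R: (-7)(1) − (-7)(4) = 21
R→P: (-7)(-6) − (5)(1) = 37
Σ = 36
Area = |Σ|/2 = 18.

18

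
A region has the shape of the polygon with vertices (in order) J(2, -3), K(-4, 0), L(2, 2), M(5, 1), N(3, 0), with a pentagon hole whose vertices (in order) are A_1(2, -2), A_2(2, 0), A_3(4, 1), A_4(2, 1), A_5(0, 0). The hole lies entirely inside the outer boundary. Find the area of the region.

Outer boundary:
Apply the shoelace formula: 2A = Σ (x_i·y_{i+1} − x_{i+1}·y_i), indices taken mod 5.
Cross-terms: -12, -8, -8, -3, -9  ⇒  Σ = -40
Area = |Σ|/2 = 20.
Hole:
Apply the surveyor's formula: 2A = Σ (x_i·y_{i+1} − x_{i+1}·y_i), indices taken mod 5.
Cross-terms: 4, 2, 2, 0, 0  ⇒  Σ = 8
Area = |Σ|/2 = 4.
Net area = 20 − 4 = 16.

16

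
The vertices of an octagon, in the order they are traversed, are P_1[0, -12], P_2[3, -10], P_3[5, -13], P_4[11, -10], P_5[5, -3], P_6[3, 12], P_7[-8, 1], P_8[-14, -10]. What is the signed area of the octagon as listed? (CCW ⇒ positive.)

Cross-terms: 36, 11, 93, 17, 69, 99, 94, 168  ⇒  Σ = 587
Signed area = Σ/2 = 293.5 (positive ⇒ counter-clockwise traversal).

293.5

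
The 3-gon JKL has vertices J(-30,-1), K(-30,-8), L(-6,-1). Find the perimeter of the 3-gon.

|JK| = √((0)² + (-7)²) = √49 = 7
|KL| = √((24)² + (7)²) = √625 = 25
|LJ| = √((-24)² + (0)²) = √576 = 24
Perimeter = 7 + 25 + 24 = 56.

56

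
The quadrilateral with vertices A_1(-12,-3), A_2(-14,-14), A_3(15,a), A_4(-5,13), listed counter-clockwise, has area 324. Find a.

6

The doubled signed area Σ (x_i y_{i+1} − x_{i+1} y_i) is linear in a.
With a=0 it equals 702; the coefficient of a is -9 (from the two edges through A_3).
So -9·a + 702 = 2·324 = 648 ⇒ a = 6.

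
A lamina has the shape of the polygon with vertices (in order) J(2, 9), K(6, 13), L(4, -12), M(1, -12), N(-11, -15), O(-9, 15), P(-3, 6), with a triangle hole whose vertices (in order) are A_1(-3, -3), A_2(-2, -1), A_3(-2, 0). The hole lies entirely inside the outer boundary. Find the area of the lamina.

Outer boundary:
Apply the shoelace (surveyor's) formula: 2A = Σ (x_i·y_{i+1} − x_{i+1}·y_i), indices taken mod 7.
Σ = (-28) + (-124) + (-36) + (-147) + (-300) + (-9) + (-39) = -683
Area = |Σ|/2 = 341.5.
Hole:
Apply the shoelace (surveyor's) formula: 2A = Σ (x_i·y_{i+1} − x_{i+1}·y_i), indices taken mod 3.
A_1→A_2: (-3)(-1) − (-2)(-3) = -3
A_2→A_3: (-2)(0) − (-2)(-1) = -2
A_3→A_1: (-2)(-3) − (-3)(0) = 6
Σ = 1
Area = |Σ|/2 = 0.5.
Net area = 341.5 − 0.5 = 341.

341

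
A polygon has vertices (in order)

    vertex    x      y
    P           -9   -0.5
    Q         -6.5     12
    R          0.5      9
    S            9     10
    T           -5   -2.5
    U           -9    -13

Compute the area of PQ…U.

Apply the surveyor's formula: 2A = Σ (x_i·y_{i+1} − x_{i+1}·y_i), indices taken mod 6.
P→Q: (-9)(12) − (-6.5)(-0.5) = -111.25
Q→R: (-6.5)(9) − (0.5)(12) = -64.5
R→S: (0.5)(10) − (9)(9) = -76
S→T: (9)(-2.5) − (-5)(10) = 27.5
T→U: (-5)(-13) − (-9)(-2.5) = 42.5
U→P: (-9)(-0.5) − (-9)(-13) = -112.5
Σ = -294.25
Area = |Σ|/2 = 147.125.

147.125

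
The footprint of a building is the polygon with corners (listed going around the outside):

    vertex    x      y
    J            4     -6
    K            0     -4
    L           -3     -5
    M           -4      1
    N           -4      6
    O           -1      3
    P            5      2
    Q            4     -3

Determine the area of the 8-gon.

64.5

Apply Gauss's area formula: 2A = Σ (x_i·y_{i+1} − x_{i+1}·y_i), indices taken mod 8.
Σ = (-16) + (-12) + (-23) + (-20) + (-6) + (-17) + (-23) + (-12) = -129
Area = |Σ|/2 = 64.5.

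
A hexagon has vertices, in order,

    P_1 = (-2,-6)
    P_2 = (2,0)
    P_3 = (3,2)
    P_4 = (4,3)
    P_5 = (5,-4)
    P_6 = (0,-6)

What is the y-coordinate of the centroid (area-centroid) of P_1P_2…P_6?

-52/21

Apply Gauss's area formula. First the cross-terms c_i = x_i·y_{i+1} − x_{i+1}·y_i:
  12, 4, 1, -31, -30, -12  ⇒  2A = -56, A = -28.
Then Σ (y_i + y_{i+1})·c_i = 416, so ȳ = 416 / (6·(-28)) = -52/21.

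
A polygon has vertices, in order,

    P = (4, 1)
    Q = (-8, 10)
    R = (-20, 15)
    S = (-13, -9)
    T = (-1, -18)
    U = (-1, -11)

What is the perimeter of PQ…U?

|PQ| = √((-12)² + (9)²) = √225 = 15
|QR| = √((-12)² + (5)²) = √169 = 13
|RS| = √((7)² + (-24)²) = √625 = 25
|ST| = √((12)² + (-9)²) = √225 = 15
|TU| = √((0)² + (7)²) = √49 = 7
|UP| = √((5)² + (12)²) = √169 = 13
Perimeter = 15 + 13 + 25 + 15 + 7 + 13 = 88.

88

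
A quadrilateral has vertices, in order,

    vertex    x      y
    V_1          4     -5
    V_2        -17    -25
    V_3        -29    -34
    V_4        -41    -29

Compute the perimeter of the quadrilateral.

|V_1V_2| = √((-21)² + (-20)²) = √841 = 29
|V_2V_3| = √((-12)² + (-9)²) = √225 = 15
|V_3V_4| = √((-12)² + (5)²) = √169 = 13
|V_4V_1| = √((45)² + (24)²) = √2601 = 51
Perimeter = 29 + 15 + 13 + 51 = 108.

108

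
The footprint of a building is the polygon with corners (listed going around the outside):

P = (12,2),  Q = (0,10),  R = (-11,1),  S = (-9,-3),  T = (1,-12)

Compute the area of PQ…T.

Apply the shoelace (surveyor's) formula: 2A = Σ (x_i·y_{i+1} − x_{i+1}·y_i), indices taken mod 5.
P→Q: (12)(10) − (0)(2) = 120
Q→R: (0)(1) − (-11)(10) = 110
R→S: (-11)(-3) − (-9)(1) = 42
S→T: (-9)(-12) − (1)(-3) = 111
T→P: (1)(2) − (12)(-12) = 146
Σ = 529
Area = |Σ|/2 = 264.5.

264.5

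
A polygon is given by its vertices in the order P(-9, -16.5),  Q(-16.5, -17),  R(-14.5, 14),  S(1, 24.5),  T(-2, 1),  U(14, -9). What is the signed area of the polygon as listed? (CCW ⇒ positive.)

-612

Cross-terms: -119.25, -477.5, -369.25, 50, 4, -312  ⇒  Σ = -1224
Signed area = Σ/2 = -612 (negative ⇒ clockwise traversal).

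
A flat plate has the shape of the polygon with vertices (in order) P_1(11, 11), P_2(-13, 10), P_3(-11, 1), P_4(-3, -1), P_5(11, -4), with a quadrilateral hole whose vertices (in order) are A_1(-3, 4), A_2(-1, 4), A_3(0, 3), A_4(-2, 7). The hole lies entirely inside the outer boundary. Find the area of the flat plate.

272

Outer boundary:
P_1→P_2: (11)(10) − (-13)(11) = 253
P_2→P_3: (-13)(1) − (-11)(10) = 97
P_3→P_4: (-11)(-1) − (-3)(1) = 14
P_4→P_5: (-3)(-4) − (11)(-1) = 23
P_5→P_1: (11)(11) − (11)(-4) = 165
Σ = 552
Area = |Σ|/2 = 276.
Hole:
Apply the shoelace formula: 2A = Σ (x_i·y_{i+1} − x_{i+1}·y_i), indices taken mod 4.
Σ = (-8) + (-3) + (6) + (13) = 8
Area = |Σ|/2 = 4.
Net area = 276 − 4 = 272.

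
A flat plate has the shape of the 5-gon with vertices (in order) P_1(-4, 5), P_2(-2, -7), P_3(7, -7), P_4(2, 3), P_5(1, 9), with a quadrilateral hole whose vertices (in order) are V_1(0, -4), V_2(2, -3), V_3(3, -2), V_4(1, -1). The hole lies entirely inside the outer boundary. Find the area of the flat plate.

Outer boundary:
Σ = (38) + (63) + (35) + (15) + (41) = 192
Area = |Σ|/2 = 96.
Hole:
Cross-terms: 8, 5, -1, -4  ⇒  Σ = 8
Area = |Σ|/2 = 4.
Net area = 96 − 4 = 92.

92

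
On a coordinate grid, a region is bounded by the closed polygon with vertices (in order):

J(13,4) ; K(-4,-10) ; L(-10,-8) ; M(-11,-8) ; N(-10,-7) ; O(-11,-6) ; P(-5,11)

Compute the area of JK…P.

262

J→K: (13)(-10) − (-4)(4) = -114
K→L: (-4)(-8) − (-10)(-10) = -68
L→M: (-10)(-8) − (-11)(-8) = -8
M→N: (-11)(-7) − (-10)(-8) = -3
N→O: (-10)(-6) − (-11)(-7) = -17
O→P: (-11)(11) − (-5)(-6) = -151
P→J: (-5)(4) − (13)(11) = -163
Σ = -524
Area = |Σ|/2 = 262.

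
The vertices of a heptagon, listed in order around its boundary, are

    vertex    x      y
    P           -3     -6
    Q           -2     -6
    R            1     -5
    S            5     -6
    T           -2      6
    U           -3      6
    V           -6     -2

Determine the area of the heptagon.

68.5

P→Q: (-3)(-6) − (-2)(-6) = 6
Q→R: (-2)(-5) − (1)(-6) = 16
R→S: (1)(-6) − (5)(-5) = 19
S→T: (5)(6) − (-2)(-6) = 18
T→U: (-2)(6) − (-3)(6) = 6
U→V: (-3)(-2) − (-6)(6) = 42
V→P: (-6)(-6) − (-3)(-2) = 30
Σ = 137
Area = |Σ|/2 = 68.5.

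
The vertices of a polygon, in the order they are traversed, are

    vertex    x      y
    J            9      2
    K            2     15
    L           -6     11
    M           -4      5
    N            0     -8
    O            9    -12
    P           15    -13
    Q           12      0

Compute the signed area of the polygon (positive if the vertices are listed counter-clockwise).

Cross-terms: 131, 112, 14, 32, 72, 63, 156, 24  ⇒  Σ = 604
Signed area = Σ/2 = 302 (positive ⇒ counter-clockwise traversal).

302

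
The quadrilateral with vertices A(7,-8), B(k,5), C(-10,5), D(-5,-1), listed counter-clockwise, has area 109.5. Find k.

The doubled signed area Σ (x_i y_{i+1} − x_{i+1} y_i) is linear in k.
With k=0 it equals 167; the coefficient of k is 13 (from the two edges through B).
So 13·k + 167 = 2·109.5 = 219 ⇒ k = 4.

4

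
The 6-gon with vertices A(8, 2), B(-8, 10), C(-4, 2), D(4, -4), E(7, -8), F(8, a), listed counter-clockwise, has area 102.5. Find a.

-1

Write out the shoelace sum; only the two edges meeting at F involve a:
2·Area = [(7·a − 8·(-8)) + (8·2 − 8·a)] + 124
       = -1·a + 204 = 205
⇒ a = -1.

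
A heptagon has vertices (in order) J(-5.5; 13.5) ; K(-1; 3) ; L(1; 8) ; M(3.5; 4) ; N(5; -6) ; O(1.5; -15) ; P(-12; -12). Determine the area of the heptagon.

285.5

Σ = (-3) + (-11) + (-24) + (-41) + (-66) + (-198) + (-228) = -571
Area = |Σ|/2 = 285.5.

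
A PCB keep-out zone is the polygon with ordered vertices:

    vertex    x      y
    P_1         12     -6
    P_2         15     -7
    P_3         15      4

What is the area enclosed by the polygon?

16.5

Apply Gauss's area formula: 2A = Σ (x_i·y_{i+1} − x_{i+1}·y_i), indices taken mod 3.
Σ = (6) + (165) + (-138) = 33
Area = |Σ|/2 = 16.5.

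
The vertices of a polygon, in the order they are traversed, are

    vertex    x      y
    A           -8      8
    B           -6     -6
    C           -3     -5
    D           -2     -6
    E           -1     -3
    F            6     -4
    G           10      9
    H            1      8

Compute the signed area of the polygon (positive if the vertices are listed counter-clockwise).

187.5

Σ = (96) + (12) + (8) + (0) + (22) + (94) + (71) + (72) = 375
Signed area = Σ/2 = 187.5 (positive ⇒ counter-clockwise traversal).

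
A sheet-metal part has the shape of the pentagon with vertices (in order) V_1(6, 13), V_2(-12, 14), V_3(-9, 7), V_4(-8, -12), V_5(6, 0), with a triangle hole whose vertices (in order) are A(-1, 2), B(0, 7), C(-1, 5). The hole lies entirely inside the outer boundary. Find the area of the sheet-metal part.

Outer boundary:
V_1→V_2: (6)(14) − (-12)(13) = 240
V_2→V_3: (-12)(7) − (-9)(14) = 42
V_3→V_4: (-9)(-12) − (-8)(7) = 164
V_4→V_5: (-8)(0) − (6)(-12) = 72
V_5→V_1: (6)(13) − (6)(0) = 78
Σ = 596
Area = |Σ|/2 = 298.
Hole:
Cross-terms: -7, 7, 3  ⇒  Σ = 3
Area = |Σ|/2 = 1.5.
Net area = 298 − 1.5 = 296.5.

296.5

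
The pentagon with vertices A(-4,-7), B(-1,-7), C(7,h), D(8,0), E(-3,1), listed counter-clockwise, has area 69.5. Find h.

The doubled signed area Σ (x_i y_{i+1} − x_{i+1} y_i) is linear in h.
With h=0 it equals 103; the coefficient of h is -9 (from the two edges through C).
So -9·h + 103 = 2·69.5 = 139 ⇒ h = -4.

-4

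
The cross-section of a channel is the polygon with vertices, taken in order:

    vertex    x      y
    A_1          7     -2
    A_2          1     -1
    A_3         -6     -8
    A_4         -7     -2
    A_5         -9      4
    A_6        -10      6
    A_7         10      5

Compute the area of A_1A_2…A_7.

Cross-terms: -5, -14, -44, -46, -14, -110, -55  ⇒  Σ = -288
Area = |Σ|/2 = 144.

144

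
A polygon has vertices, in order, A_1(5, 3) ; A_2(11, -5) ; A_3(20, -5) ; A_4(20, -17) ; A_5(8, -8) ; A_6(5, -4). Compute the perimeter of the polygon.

|A_1A_2| = √((6)² + (-8)²) = √100 = 10
|A_2A_3| = √((9)² + (0)²) = √81 = 9
|A_3A_4| = √((0)² + (-12)²) = √144 = 12
|A_4A_5| = √((-12)² + (9)²) = √225 = 15
|A_5A_6| = √((-3)² + (4)²) = √25 = 5
|A_6A_1| = √((0)² + (7)²) = √49 = 7
Perimeter = 10 + 9 + 12 + 15 + 5 + 7 = 58.

58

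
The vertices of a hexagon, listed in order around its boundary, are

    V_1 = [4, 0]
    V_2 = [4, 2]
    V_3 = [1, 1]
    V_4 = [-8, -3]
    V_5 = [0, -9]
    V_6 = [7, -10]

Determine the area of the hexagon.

Σ = (8) + (2) + (5) + (72) + (63) + (40) = 190
Area = |Σ|/2 = 95.

95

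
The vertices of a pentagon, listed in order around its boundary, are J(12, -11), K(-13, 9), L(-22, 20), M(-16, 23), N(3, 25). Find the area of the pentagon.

Apply the shoelace (surveyor's) formula: 2A = Σ (x_i·y_{i+1} − x_{i+1}·y_i), indices taken mod 5.
Σ = (-35) + (-62) + (-186) + (-469) + (-333) = -1085
Area = |Σ|/2 = 542.5.

542.5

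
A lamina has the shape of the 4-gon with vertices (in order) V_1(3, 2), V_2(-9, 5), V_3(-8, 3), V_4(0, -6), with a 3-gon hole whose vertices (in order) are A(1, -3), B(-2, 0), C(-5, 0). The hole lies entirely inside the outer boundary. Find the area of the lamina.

51.5

Outer boundary:
Apply the shoelace formula: 2A = Σ (x_i·y_{i+1} − x_{i+1}·y_i), indices taken mod 4.
V_1→V_2: (3)(5) − (-9)(2) = 33
V_2→V_3: (-9)(3) − (-8)(5) = 13
V_3→V_4: (-8)(-6) − (0)(3) = 48
V_4→V_1: (0)(2) − (3)(-6) = 18
Σ = 112
Area = |Σ|/2 = 56.
Hole:
Apply Gauss's area formula: 2A = Σ (x_i·y_{i+1} − x_{i+1}·y_i), indices taken mod 3.
Σ = (-6) + (0) + (15) = 9
Area = |Σ|/2 = 4.5.
Net area = 56 − 4.5 = 51.5.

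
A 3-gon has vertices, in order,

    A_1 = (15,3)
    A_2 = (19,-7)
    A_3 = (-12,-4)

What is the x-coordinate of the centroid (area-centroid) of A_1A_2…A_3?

Apply the surveyor's formula. First the cross-terms c_i = x_i·y_{i+1} − x_{i+1}·y_i:
  -162, -160, 24  ⇒  2A = -298, A = -149.
Then Σ (x_i + x_{i+1})·c_i = -6556, so x̄ = -6556 / (6·(-149)) = 22/3.

22/3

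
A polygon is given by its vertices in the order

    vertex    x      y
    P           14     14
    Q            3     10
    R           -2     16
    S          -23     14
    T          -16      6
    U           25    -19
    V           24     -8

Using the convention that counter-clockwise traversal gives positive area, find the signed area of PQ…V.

Apply the shoelace formula: 2A = Σ (x_i·y_{i+1} − x_{i+1}·y_i), indices taken mod 7.
Cross-terms: 98, 68, 340, 86, 154, 256, 448  ⇒  Σ = 1450
Signed area = Σ/2 = 725 (positive ⇒ counter-clockwise traversal).

725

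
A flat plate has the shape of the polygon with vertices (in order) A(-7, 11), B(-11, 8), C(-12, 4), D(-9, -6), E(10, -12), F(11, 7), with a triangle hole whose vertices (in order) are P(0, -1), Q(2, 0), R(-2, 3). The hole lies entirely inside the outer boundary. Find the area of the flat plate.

377.5

Outer boundary:
Apply Gauss's area formula: 2A = Σ (x_i·y_{i+1} − x_{i+1}·y_i), indices taken mod 6.
Σ = (65) + (52) + (108) + (168) + (202) + (170) = 765
Area = |Σ|/2 = 382.5.
Hole:
Apply Gauss's area formula: 2A = Σ (x_i·y_{i+1} − x_{i+1}·y_i), indices taken mod 3.
Σ = (2) + (6) + (2) = 10
Area = |Σ|/2 = 5.
Net area = 382.5 − 5 = 377.5.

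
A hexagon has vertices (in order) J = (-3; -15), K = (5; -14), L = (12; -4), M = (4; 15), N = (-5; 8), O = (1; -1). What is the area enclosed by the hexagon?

273.5

Apply the surveyor's formula: 2A = Σ (x_i·y_{i+1} − x_{i+1}·y_i), indices taken mod 6.
J→K: (-3)(-14) − (5)(-15) = 117
K→L: (5)(-4) − (12)(-14) = 148
L→M: (12)(15) − (4)(-4) = 196
M→N: (4)(8) − (-5)(15) = 107
N→O: (-5)(-1) − (1)(8) = -3
O→J: (1)(-15) − (-3)(-1) = -18
Σ = 547
Area = |Σ|/2 = 273.5.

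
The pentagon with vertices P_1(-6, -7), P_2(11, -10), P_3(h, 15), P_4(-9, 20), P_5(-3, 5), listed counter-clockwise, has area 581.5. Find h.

22

Write out the shoelace sum; only the two edges meeting at P_3 involve h:
2·Area = [(11·15 − h·(-10)) + (h·20 − (-9)·15)] + 203
       = 30·h + 503 = 1163
⇒ h = 22.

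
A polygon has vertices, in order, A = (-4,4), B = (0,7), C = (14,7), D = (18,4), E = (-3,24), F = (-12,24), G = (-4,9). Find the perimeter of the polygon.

84

|AB| = √((4)² + (3)²) = √25 = 5
|BC| = √((14)² + (0)²) = √196 = 14
|CD| = √((4)² + (-3)²) = √25 = 5
|DE| = √((-21)² + (20)²) = √841 = 29
|EF| = √((-9)² + (0)²) = √81 = 9
|FG| = √((8)² + (-15)²) = √289 = 17
|GA| = √((0)² + (-5)²) = √25 = 5
Perimeter = 5 + 14 + 5 + 29 + 9 + 17 + 5 = 84.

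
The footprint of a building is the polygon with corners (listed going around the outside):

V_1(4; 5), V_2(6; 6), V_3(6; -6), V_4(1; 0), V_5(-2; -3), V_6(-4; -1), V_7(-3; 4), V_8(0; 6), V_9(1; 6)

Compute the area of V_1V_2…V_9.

Apply the surveyor's formula: 2A = Σ (x_i·y_{i+1} − x_{i+1}·y_i), indices taken mod 9.
Cross-terms: -6, -72, 6, -3, -10, -19, -18, -6, -19  ⇒  Σ = -147
Area = |Σ|/2 = 73.5.

73.5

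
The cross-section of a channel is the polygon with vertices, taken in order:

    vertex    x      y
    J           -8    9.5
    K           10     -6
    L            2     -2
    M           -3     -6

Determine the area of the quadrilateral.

74.75

J→K: (-8)(-6) − (10)(9.5) = -47
K→L: (10)(-2) − (2)(-6) = -8
L→M: (2)(-6) − (-3)(-2) = -18
M→J: (-3)(9.5) − (-8)(-6) = -76.5
Σ = -149.5
Area = |Σ|/2 = 74.75.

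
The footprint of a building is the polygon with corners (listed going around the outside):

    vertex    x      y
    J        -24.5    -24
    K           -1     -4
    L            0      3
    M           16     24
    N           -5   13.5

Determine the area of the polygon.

404.875

Σ = (74) + (-3) + (-48) + (336) + (450.75) = 809.75
Area = |Σ|/2 = 404.875.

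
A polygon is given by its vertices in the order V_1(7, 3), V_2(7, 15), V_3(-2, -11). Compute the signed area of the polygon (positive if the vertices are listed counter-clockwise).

Apply the shoelace formula: 2A = Σ (x_i·y_{i+1} − x_{i+1}·y_i), indices taken mod 3.
Σ = (84) + (-47) + (71) = 108
Signed area = Σ/2 = 54 (positive ⇒ counter-clockwise traversal).

54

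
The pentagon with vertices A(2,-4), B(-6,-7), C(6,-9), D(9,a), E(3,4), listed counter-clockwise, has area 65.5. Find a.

Write out the shoelace sum; only the two edges meeting at D involve a:
2·Area = [(6·a − 9·(-9)) + (9·4 − 3·a)] + 38
       = 3·a + 155 = 131
⇒ a = -8.

-8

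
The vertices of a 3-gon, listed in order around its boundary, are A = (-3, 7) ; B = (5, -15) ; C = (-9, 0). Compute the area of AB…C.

94

Apply the shoelace (surveyor's) formula: 2A = Σ (x_i·y_{i+1} − x_{i+1}·y_i), indices taken mod 3.
Σ = (10) + (-135) + (-63) = -188
Area = |Σ|/2 = 94.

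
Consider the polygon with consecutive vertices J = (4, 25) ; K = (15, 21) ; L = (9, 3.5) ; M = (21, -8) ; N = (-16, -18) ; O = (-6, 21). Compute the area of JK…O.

878.5

Apply the shoelace (surveyor's) formula: 2A = Σ (x_i·y_{i+1} − x_{i+1}·y_i), indices taken mod 6.
J→K: (4)(21) − (15)(25) = -291
K→L: (15)(3.5) − (9)(21) = -136.5
L→M: (9)(-8) − (21)(3.5) = -145.5
M→N: (21)(-18) − (-16)(-8) = -506
N→O: (-16)(21) − (-6)(-18) = -444
O→J: (-6)(25) − (4)(21) = -234
Σ = -1757
Area = |Σ|/2 = 878.5.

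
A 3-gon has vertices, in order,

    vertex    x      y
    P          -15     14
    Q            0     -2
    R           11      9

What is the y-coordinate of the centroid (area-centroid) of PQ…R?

7

Apply Gauss's area formula. First the cross-terms c_i = x_i·y_{i+1} − x_{i+1}·y_i:
  30, 22, 289  ⇒  2A = 341, A = 170.5.
Then Σ (y_i + y_{i+1})·c_i = 7161, so ȳ = 7161 / (6·170.5) = 7.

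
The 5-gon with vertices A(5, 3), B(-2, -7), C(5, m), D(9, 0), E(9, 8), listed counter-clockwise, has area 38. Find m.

Write out the shoelace sum; only the two edges meeting at C involve m:
2·Area = [((-2)·m − 5·(-7)) + (5·0 − 9·m)] + 30
       = -11·m + 65 = 76
⇒ m = -1.

-1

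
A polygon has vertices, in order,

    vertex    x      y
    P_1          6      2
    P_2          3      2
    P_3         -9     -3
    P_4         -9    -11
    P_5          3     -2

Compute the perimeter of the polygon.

|P_1P_2| = √((-3)² + (0)²) = √9 = 3
|P_2P_3| = √((-12)² + (-5)²) = √169 = 13
|P_3P_4| = √((0)² + (-8)²) = √64 = 8
|P_4P_5| = √((12)² + (9)²) = √225 = 15
|P_5P_1| = √((3)² + (4)²) = √25 = 5
Perimeter = 3 + 13 + 8 + 15 + 5 = 44.

44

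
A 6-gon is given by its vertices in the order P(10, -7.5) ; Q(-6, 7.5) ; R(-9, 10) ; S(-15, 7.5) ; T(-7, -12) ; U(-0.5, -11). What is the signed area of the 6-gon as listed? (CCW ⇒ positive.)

Apply the shoelace formula: 2A = Σ (x_i·y_{i+1} − x_{i+1}·y_i), indices taken mod 6.
Σ = (30) + (7.5) + (82.5) + (232.5) + (71) + (113.75) = 537.25
Signed area = Σ/2 = 268.625 (positive ⇒ counter-clockwise traversal).

268.625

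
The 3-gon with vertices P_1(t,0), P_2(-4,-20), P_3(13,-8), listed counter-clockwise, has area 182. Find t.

-6

Write out the shoelace sum; only the two edges meeting at P_1 involve t:
2·Area = [(13·0 − t·(-8)) + (t·(-20) − (-4)·0)] + 292
       = -12·t + 292 = 364
⇒ t = -6.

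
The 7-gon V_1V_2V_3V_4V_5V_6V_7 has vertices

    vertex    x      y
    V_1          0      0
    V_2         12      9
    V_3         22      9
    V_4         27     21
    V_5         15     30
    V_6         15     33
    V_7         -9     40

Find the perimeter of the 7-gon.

|V_1V_2| = √((12)² + (9)²) = √225 = 15
|V_2V_3| = √((10)² + (0)²) = √100 = 10
|V_3V_4| = √((5)² + (12)²) = √169 = 13
|V_4V_5| = √((-12)² + (9)²) = √225 = 15
|V_5V_6| = √((0)² + (3)²) = √9 = 3
|V_6V_7| = √((-24)² + (7)²) = √625 = 25
|V_7V_1| = √((9)² + (-40)²) = √1681 = 41
Perimeter = 15 + 10 + 13 + 15 + 3 + 25 + 41 = 122.

122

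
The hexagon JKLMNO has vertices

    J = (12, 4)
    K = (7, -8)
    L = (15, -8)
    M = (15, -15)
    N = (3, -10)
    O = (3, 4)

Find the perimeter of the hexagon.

|JK| = √((-5)² + (-12)²) = √169 = 13
|KL| = √((8)² + (0)²) = √64 = 8
|LM| = √((0)² + (-7)²) = √49 = 7
|MN| = √((-12)² + (5)²) = √169 = 13
|NO| = √((0)² + (14)²) = √196 = 14
|OJ| = √((9)² + (0)²) = √81 = 9
Perimeter = 13 + 8 + 7 + 13 + 14 + 9 = 64.

64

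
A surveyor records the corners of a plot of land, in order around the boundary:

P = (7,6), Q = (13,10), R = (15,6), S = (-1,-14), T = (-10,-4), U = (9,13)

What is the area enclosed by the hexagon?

Apply the surveyor's formula: 2A = Σ (x_i·y_{i+1} − x_{i+1}·y_i), indices taken mod 6.
Cross-terms: -8, -72, -204, -136, -94, -37  ⇒  Σ = -551
Area = |Σ|/2 = 275.5.

275.5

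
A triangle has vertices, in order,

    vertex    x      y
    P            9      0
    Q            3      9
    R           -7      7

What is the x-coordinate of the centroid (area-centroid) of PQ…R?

Apply the surveyor's formula. First the cross-terms c_i = x_i·y_{i+1} − x_{i+1}·y_i:
  81, 84, -63  ⇒  2A = 102, A = 51.
Then Σ (x_i + x_{i+1})·c_i = 510, so x̄ = 510 / (6·51) = 5/3.

5/3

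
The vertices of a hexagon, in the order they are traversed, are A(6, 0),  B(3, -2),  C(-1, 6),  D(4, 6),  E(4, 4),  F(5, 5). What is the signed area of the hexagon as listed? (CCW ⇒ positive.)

Apply the surveyor's formula: 2A = Σ (x_i·y_{i+1} − x_{i+1}·y_i), indices taken mod 6.
Σ = (-12) + (16) + (-30) + (-8) + (0) + (-30) = -64
Signed area = Σ/2 = -32 (negative ⇒ clockwise traversal).

-32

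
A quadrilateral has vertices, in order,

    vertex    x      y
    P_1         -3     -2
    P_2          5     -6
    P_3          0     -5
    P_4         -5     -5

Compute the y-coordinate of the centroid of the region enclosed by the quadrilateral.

-112/27

Apply the shoelace formula. First the cross-terms c_i = x_i·y_{i+1} − x_{i+1}·y_i:
  28, -25, -25, -5  ⇒  2A = -27, A = -13.5.
Then Σ (y_i + y_{i+1})·c_i = 336, so ȳ = 336 / (6·(-13.5)) = -112/27.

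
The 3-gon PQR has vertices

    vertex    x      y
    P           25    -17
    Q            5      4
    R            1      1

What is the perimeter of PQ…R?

64

|PQ| = √((-20)² + (21)²) = √841 = 29
|QR| = √((-4)² + (-3)²) = √25 = 5
|RP| = √((24)² + (-18)²) = √900 = 30
Perimeter = 29 + 5 + 30 = 64.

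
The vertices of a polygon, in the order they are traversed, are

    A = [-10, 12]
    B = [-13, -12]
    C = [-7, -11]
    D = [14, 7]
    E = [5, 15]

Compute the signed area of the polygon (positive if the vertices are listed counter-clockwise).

Apply the surveyor's formula: 2A = Σ (x_i·y_{i+1} − x_{i+1}·y_i), indices taken mod 5.
Σ = (276) + (59) + (105) + (175) + (210) = 825
Signed area = Σ/2 = 412.5 (positive ⇒ counter-clockwise traversal).

412.5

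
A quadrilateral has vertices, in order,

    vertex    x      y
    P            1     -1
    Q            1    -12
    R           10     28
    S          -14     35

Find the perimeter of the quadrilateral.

|PQ| = √((0)² + (-11)²) = √121 = 11
|QR| = √((9)² + (40)²) = √1681 = 41
|RS| = √((-24)² + (7)²) = √625 = 25
|SP| = √((15)² + (-36)²) = √1521 = 39
Perimeter = 11 + 41 + 25 + 39 = 116.

116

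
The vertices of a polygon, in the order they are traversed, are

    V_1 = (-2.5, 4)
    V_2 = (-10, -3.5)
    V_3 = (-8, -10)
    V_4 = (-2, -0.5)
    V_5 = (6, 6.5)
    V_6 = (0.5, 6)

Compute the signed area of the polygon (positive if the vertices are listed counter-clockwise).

72.25

Apply the shoelace (surveyor's) formula: 2A = Σ (x_i·y_{i+1} − x_{i+1}·y_i), indices taken mod 6.
Cross-terms: 48.75, 72, -16, -10, 32.75, 17  ⇒  Σ = 144.5
Signed area = Σ/2 = 72.25 (positive ⇒ counter-clockwise traversal).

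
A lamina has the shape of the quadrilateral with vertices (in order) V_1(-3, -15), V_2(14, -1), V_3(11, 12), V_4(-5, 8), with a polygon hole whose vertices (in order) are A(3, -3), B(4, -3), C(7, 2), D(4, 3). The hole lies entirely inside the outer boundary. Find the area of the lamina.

307.5

Outer boundary:
V_1→V_2: (-3)(-1) − (14)(-15) = 213
V_2→V_3: (14)(12) − (11)(-1) = 179
V_3→V_4: (11)(8) − (-5)(12) = 148
V_4→V_1: (-5)(-15) − (-3)(8) = 99
Σ = 639
Area = |Σ|/2 = 319.5.
Hole:
Apply the surveyor's formula: 2A = Σ (x_i·y_{i+1} − x_{i+1}·y_i), indices taken mod 4.
Σ = (3) + (29) + (13) + (-21) = 24
Area = |Σ|/2 = 12.
Net area = 319.5 − 12 = 307.5.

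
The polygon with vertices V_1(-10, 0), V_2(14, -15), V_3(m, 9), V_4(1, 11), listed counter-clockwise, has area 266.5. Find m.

6

The doubled signed area Σ (x_i y_{i+1} − x_{i+1} y_i) is linear in m.
With m=0 it equals 377; the coefficient of m is 26 (from the two edges through V_3).
So 26·m + 377 = 2·266.5 = 533 ⇒ m = 6.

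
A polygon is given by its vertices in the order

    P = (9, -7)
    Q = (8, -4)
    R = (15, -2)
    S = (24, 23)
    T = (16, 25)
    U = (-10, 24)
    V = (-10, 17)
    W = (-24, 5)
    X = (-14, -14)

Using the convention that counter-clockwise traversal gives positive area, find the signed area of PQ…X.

1190.5

Apply the surveyor's formula: 2A = Σ (x_i·y_{i+1} − x_{i+1}·y_i), indices taken mod 9.
Cross-terms: 20, 44, 393, 232, 634, 70, 358, 406, 224  ⇒  Σ = 2381
Signed area = Σ/2 = 1190.5 (positive ⇒ counter-clockwise traversal).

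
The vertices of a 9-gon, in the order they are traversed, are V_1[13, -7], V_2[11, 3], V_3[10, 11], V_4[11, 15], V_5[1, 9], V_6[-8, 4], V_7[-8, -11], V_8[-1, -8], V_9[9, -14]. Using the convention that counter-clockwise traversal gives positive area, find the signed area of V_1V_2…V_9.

387

Apply the shoelace (surveyor's) formula: 2A = Σ (x_i·y_{i+1} − x_{i+1}·y_i), indices taken mod 9.
Σ = (116) + (91) + (29) + (84) + (76) + (120) + (53) + (86) + (119) = 774
Signed area = Σ/2 = 387 (positive ⇒ counter-clockwise traversal).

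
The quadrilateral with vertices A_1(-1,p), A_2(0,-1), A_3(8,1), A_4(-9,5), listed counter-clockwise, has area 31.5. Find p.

0

The doubled signed area Σ (x_i y_{i+1} − x_{i+1} y_i) is linear in p.
With p=0 it equals 63; the coefficient of p is -9 (from the two edges through A_1).
So -9·p + 63 = 2·31.5 = 63 ⇒ p = 0.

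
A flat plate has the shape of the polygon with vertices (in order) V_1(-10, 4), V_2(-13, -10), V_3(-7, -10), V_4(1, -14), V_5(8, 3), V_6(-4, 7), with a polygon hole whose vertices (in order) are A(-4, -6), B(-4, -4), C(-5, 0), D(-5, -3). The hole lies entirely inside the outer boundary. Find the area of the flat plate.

Outer boundary:
Apply the shoelace formula: 2A = Σ (x_i·y_{i+1} − x_{i+1}·y_i), indices taken mod 6.
Σ = (152) + (60) + (108) + (115) + (68) + (54) = 557
Area = |Σ|/2 = 278.5.
Hole:
Apply the shoelace formula: 2A = Σ (x_i·y_{i+1} − x_{i+1}·y_i), indices taken mod 4.
Cross-terms: -8, -20, 15, 18  ⇒  Σ = 5
Area = |Σ|/2 = 2.5.
Net area = 278.5 − 2.5 = 276.

276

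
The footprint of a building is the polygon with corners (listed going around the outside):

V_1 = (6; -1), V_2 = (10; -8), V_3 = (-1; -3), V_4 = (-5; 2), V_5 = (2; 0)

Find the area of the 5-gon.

Apply the surveyor's formula: 2A = Σ (x_i·y_{i+1} − x_{i+1}·y_i), indices taken mod 5.
Σ = (-38) + (-38) + (-17) + (-4) + (-2) = -99
Area = |Σ|/2 = 49.5.

49.5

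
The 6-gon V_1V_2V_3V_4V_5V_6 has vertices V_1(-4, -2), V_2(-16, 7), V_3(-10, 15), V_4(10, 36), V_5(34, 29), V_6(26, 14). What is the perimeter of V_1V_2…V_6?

130

|V_1V_2| = √((-12)² + (9)²) = √225 = 15
|V_2V_3| = √((6)² + (8)²) = √100 = 10
|V_3V_4| = √((20)² + (21)²) = √841 = 29
|V_4V_5| = √((24)² + (-7)²) = √625 = 25
|V_5V_6| = √((-8)² + (-15)²) = √289 = 17
|V_6V_1| = √((-30)² + (-16)²) = √1156 = 34
Perimeter = 15 + 10 + 29 + 25 + 17 + 34 = 130.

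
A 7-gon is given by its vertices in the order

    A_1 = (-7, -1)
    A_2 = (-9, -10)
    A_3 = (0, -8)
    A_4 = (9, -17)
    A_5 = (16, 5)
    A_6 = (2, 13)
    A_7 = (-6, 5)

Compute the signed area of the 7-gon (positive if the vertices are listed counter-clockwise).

Apply the shoelace (surveyor's) formula: 2A = Σ (x_i·y_{i+1} − x_{i+1}·y_i), indices taken mod 7.
Cross-terms: 61, 72, 72, 317, 198, 88, 41  ⇒  Σ = 849
Signed area = Σ/2 = 424.5 (positive ⇒ counter-clockwise traversal).

424.5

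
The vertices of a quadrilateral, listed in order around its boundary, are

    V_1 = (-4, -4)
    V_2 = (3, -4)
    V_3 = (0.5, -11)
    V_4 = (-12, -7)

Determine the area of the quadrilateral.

Σ = (28) + (-31) + (-135.5) + (20) = -118.5
Area = |Σ|/2 = 59.25.

59.25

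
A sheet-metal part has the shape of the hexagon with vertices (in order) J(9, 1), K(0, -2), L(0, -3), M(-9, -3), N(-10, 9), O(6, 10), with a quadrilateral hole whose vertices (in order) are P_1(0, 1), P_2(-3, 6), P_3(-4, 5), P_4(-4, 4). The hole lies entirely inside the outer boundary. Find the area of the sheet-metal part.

Outer boundary:
Σ = (-18) + (0) + (-27) + (-111) + (-154) + (-84) = -394
Area = |Σ|/2 = 197.
Hole:
Apply the shoelace formula: 2A = Σ (x_i·y_{i+1} − x_{i+1}·y_i), indices taken mod 4.
P_1→P_2: (0)(6) − (-3)(1) = 3
P_2→P_3: (-3)(5) − (-4)(6) = 9
P_3→P_4: (-4)(4) − (-4)(5) = 4
P_4→P_1: (-4)(1) − (0)(4) = -4
Σ = 12
Area = |Σ|/2 = 6.
Net area = 197 − 6 = 191.

191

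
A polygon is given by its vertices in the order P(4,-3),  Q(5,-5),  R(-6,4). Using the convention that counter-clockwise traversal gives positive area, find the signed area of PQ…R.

Cross-terms: -5, -10, 2  ⇒  Σ = -13
Signed area = Σ/2 = -6.5 (negative ⇒ clockwise traversal).

-6.5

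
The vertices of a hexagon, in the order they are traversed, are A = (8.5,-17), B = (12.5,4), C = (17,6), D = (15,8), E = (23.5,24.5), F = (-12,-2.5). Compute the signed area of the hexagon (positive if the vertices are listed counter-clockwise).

469.75

Apply the shoelace (surveyor's) formula: 2A = Σ (x_i·y_{i+1} − x_{i+1}·y_i), indices taken mod 6.
Cross-terms: 246.5, 7, 46, 179.5, 235.25, 225.25  ⇒  Σ = 939.5
Signed area = Σ/2 = 469.75 (positive ⇒ counter-clockwise traversal).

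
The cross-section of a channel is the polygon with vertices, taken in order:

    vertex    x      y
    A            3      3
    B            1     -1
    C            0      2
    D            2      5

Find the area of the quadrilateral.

8.5

Σ = (-6) + (2) + (-4) + (-9) = -17
Area = |Σ|/2 = 8.5.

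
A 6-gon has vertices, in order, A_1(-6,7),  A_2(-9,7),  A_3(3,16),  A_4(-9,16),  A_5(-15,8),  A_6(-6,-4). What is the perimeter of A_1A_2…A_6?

66

|A_1A_2| = √((-3)² + (0)²) = √9 = 3
|A_2A_3| = √((12)² + (9)²) = √225 = 15
|A_3A_4| = √((-12)² + (0)²) = √144 = 12
|A_4A_5| = √((-6)² + (-8)²) = √100 = 10
|A_5A_6| = √((9)² + (-12)²) = √225 = 15
|A_6A_1| = √((0)² + (11)²) = √121 = 11
Perimeter = 3 + 15 + 12 + 10 + 15 + 11 = 66.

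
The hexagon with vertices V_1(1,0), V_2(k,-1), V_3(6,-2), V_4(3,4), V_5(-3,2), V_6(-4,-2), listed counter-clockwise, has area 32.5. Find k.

2

Write out the shoelace sum; only the two edges meeting at V_2 involve k:
2·Area = [(1·(-1) − k·0) + (k·(-2) − 6·(-1))] + 64
       = -2·k + 69 = 65
⇒ k = 2.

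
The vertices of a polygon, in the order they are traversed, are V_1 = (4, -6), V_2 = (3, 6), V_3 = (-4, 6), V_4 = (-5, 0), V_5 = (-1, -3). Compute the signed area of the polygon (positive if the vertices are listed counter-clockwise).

Σ = (42) + (42) + (30) + (15) + (18) = 147
Signed area = Σ/2 = 73.5 (positive ⇒ counter-clockwise traversal).

73.5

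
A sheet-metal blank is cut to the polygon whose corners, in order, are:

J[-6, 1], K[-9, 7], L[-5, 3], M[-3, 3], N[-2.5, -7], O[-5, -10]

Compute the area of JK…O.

38.75

Apply Gauss's area formula: 2A = Σ (x_i·y_{i+1} − x_{i+1}·y_i), indices taken mod 6.
Σ = (-33) + (8) + (-6) + (28.5) + (-10) + (-65) = -77.5
Area = |Σ|/2 = 38.75.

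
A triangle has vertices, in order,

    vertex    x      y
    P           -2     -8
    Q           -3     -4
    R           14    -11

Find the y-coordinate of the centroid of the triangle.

Apply the shoelace (surveyor's) formula. First the cross-terms c_i = x_i·y_{i+1} − x_{i+1}·y_i:
  -16, 89, -134  ⇒  2A = -61, A = -30.5.
Then Σ (y_i + y_{i+1})·c_i = 1403, so ȳ = 1403 / (6·(-30.5)) = -23/3.

-23/3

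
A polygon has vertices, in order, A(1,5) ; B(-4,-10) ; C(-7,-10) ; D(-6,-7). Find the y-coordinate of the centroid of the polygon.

Apply the shoelace (surveyor's) formula. First the cross-terms c_i = x_i·y_{i+1} − x_{i+1}·y_i:
  10, -30, -11, -23  ⇒  2A = -54, A = -27.
Then Σ (y_i + y_{i+1})·c_i = 783, so ȳ = 783 / (6·(-27)) = -29/6.

-29/6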